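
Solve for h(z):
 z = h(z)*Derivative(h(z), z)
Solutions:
 h(z) = -sqrt(C1 + z^2)
 h(z) = sqrt(C1 + z^2)


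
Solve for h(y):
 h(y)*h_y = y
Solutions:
 h(y) = -sqrt(C1 + y^2)
 h(y) = sqrt(C1 + y^2)


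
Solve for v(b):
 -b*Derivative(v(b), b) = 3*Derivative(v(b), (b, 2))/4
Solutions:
 v(b) = C1 + C2*erf(sqrt(6)*b/3)


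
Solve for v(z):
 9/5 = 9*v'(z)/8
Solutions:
 v(z) = C1 + 8*z/5


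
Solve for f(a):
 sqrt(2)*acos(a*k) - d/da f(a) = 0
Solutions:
 f(a) = C1 + sqrt(2)*Piecewise((a*acos(a*k) - sqrt(-a^2*k^2 + 1)/k, Ne(k, 0)), (pi*a/2, True))


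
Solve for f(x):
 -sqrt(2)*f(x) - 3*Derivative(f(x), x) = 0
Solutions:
 f(x) = C1*exp(-sqrt(2)*x/3)


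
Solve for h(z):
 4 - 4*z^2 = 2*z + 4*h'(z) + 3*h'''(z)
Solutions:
 h(z) = C1 + C2*sin(2*sqrt(3)*z/3) + C3*cos(2*sqrt(3)*z/3) - z^3/3 - z^2/4 + 5*z/2


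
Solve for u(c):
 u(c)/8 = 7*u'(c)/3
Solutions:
 u(c) = C1*exp(3*c/56)


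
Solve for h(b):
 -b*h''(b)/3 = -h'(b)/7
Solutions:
 h(b) = C1 + C2*b^(10/7)


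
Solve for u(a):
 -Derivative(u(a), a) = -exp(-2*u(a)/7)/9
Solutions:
 u(a) = 7*log(-sqrt(C1 + a)) - 7*log(21) + 7*log(14)/2
 u(a) = 7*log(C1 + a)/2 - 7*log(21) + 7*log(14)/2


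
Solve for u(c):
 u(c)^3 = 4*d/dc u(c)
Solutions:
 u(c) = -sqrt(2)*sqrt(-1/(C1 + c))
 u(c) = sqrt(2)*sqrt(-1/(C1 + c))


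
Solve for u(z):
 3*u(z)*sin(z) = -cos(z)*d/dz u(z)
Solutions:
 u(z) = C1*cos(z)^3


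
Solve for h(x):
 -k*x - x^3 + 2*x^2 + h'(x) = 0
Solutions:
 h(x) = C1 + k*x^2/2 + x^4/4 - 2*x^3/3


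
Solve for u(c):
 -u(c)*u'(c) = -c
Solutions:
 u(c) = -sqrt(C1 + c^2)
 u(c) = sqrt(C1 + c^2)


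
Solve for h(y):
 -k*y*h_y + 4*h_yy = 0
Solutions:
 h(y) = Piecewise((-sqrt(2)*sqrt(pi)*C1*erf(sqrt(2)*y*sqrt(-k)/4)/sqrt(-k) - C2, (k > 0) | (k < 0)), (-C1*y - C2, True))


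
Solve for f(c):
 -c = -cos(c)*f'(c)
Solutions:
 f(c) = C1 + Integral(c/cos(c), c)


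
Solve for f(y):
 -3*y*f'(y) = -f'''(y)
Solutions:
 f(y) = C1 + Integral(C2*airyai(3^(1/3)*y) + C3*airybi(3^(1/3)*y), y)


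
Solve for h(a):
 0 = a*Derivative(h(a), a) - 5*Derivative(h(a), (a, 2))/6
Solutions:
 h(a) = C1 + C2*erfi(sqrt(15)*a/5)


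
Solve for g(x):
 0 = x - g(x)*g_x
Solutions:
 g(x) = -sqrt(C1 + x^2)
 g(x) = sqrt(C1 + x^2)


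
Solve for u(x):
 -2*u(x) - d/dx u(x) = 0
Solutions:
 u(x) = C1*exp(-2*x)


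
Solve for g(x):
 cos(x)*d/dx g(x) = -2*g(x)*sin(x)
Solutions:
 g(x) = C1*cos(x)^2


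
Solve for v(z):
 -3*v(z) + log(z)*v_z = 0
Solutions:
 v(z) = C1*exp(3*li(z))


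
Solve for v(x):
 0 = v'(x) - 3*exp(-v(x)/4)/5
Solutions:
 v(x) = 4*log(C1 + 3*x/20)


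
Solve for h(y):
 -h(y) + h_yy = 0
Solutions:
 h(y) = C1*exp(-y) + C2*exp(y)


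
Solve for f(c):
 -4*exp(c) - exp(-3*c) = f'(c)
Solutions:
 f(c) = C1 - 4*exp(c) + exp(-3*c)/3


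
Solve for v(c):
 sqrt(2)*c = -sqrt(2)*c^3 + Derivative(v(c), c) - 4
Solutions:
 v(c) = C1 + sqrt(2)*c^4/4 + sqrt(2)*c^2/2 + 4*c


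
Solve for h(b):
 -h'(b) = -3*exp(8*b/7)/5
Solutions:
 h(b) = C1 + 21*exp(8*b/7)/40


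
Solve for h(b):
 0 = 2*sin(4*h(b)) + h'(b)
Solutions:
 h(b) = -acos((-C1 - exp(16*b))/(C1 - exp(16*b)))/4 + pi/2
 h(b) = acos((-C1 - exp(16*b))/(C1 - exp(16*b)))/4


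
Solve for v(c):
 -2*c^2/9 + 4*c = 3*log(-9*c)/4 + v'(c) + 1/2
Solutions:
 v(c) = C1 - 2*c^3/27 + 2*c^2 - 3*c*log(-c)/4 + c*(1 - 6*log(3))/4


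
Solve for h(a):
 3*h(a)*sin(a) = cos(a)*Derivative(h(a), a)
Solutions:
 h(a) = C1/cos(a)^3


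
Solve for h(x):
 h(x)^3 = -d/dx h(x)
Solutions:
 h(x) = -sqrt(2)*sqrt(-1/(C1 - x))/2
 h(x) = sqrt(2)*sqrt(-1/(C1 - x))/2


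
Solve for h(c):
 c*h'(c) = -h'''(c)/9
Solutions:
 h(c) = C1 + Integral(C2*airyai(-3^(2/3)*c) + C3*airybi(-3^(2/3)*c), c)


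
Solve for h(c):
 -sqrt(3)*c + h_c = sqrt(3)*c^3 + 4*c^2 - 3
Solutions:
 h(c) = C1 + sqrt(3)*c^4/4 + 4*c^3/3 + sqrt(3)*c^2/2 - 3*c


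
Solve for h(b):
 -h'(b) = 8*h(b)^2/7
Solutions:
 h(b) = 7/(C1 + 8*b)


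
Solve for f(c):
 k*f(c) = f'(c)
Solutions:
 f(c) = C1*exp(c*k)


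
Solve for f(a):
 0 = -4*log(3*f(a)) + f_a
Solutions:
 -Integral(1/(log(_y) + log(3)), (_y, f(a)))/4 = C1 - a


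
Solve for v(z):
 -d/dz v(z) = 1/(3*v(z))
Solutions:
 v(z) = -sqrt(C1 - 6*z)/3
 v(z) = sqrt(C1 - 6*z)/3


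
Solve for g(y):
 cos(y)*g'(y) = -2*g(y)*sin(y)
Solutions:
 g(y) = C1*cos(y)^2


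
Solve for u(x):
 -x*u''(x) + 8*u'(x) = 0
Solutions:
 u(x) = C1 + C2*x^9


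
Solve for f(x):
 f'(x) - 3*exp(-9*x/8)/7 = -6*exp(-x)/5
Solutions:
 f(x) = C1 + 6*exp(-x)/5 - 8*exp(-9*x/8)/21


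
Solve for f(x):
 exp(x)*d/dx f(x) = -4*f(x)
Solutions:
 f(x) = C1*exp(4*exp(-x))


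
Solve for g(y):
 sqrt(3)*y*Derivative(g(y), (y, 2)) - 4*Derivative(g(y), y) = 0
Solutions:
 g(y) = C1 + C2*y^(1 + 4*sqrt(3)/3)


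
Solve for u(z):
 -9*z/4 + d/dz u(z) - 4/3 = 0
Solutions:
 u(z) = C1 + 9*z^2/8 + 4*z/3


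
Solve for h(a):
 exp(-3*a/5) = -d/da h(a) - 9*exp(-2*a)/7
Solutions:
 h(a) = C1 + 9*exp(-2*a)/14 + 5*exp(-3*a/5)/3


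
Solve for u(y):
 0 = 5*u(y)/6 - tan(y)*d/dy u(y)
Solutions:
 u(y) = C1*sin(y)^(5/6)


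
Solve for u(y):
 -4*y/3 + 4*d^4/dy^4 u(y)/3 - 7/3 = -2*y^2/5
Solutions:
 u(y) = C1 + C2*y + C3*y^2 + C4*y^3 - y^6/1200 + y^5/120 + 7*y^4/96


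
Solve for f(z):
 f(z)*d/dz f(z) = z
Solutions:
 f(z) = -sqrt(C1 + z^2)
 f(z) = sqrt(C1 + z^2)


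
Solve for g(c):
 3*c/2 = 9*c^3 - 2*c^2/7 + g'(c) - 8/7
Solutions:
 g(c) = C1 - 9*c^4/4 + 2*c^3/21 + 3*c^2/4 + 8*c/7


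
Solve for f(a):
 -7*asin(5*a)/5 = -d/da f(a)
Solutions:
 f(a) = C1 + 7*a*asin(5*a)/5 + 7*sqrt(1 - 25*a^2)/25


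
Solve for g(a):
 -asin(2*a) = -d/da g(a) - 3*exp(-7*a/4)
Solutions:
 g(a) = C1 + a*asin(2*a) + sqrt(1 - 4*a^2)/2 + 12*exp(-7*a/4)/7


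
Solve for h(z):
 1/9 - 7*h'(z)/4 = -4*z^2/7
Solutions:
 h(z) = C1 + 16*z^3/147 + 4*z/63


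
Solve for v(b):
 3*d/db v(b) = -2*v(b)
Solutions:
 v(b) = C1*exp(-2*b/3)


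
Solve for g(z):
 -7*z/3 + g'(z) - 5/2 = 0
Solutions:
 g(z) = C1 + 7*z^2/6 + 5*z/2


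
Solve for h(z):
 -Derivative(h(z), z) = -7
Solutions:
 h(z) = C1 + 7*z


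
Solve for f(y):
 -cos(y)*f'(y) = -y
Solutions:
 f(y) = C1 + Integral(y/cos(y), y)


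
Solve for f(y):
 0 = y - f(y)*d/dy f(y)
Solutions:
 f(y) = -sqrt(C1 + y^2)
 f(y) = sqrt(C1 + y^2)


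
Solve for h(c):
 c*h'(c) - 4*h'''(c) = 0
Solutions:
 h(c) = C1 + Integral(C2*airyai(2^(1/3)*c/2) + C3*airybi(2^(1/3)*c/2), c)


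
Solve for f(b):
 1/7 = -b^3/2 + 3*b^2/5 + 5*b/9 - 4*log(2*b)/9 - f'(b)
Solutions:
 f(b) = C1 - b^4/8 + b^3/5 + 5*b^2/18 - 4*b*log(b)/9 - 4*b*log(2)/9 + 19*b/63


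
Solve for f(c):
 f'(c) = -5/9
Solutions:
 f(c) = C1 - 5*c/9


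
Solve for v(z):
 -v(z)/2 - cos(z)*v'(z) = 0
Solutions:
 v(z) = C1*(sin(z) - 1)^(1/4)/(sin(z) + 1)^(1/4)


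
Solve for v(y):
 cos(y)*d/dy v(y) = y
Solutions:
 v(y) = C1 + Integral(y/cos(y), y)


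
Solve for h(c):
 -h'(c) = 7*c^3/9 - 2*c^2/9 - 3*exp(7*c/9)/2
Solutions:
 h(c) = C1 - 7*c^4/36 + 2*c^3/27 + 27*exp(7*c/9)/14


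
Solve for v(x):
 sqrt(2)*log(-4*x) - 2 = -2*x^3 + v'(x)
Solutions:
 v(x) = C1 + x^4/2 + sqrt(2)*x*log(-x) + x*(-2 - sqrt(2) + 2*sqrt(2)*log(2))


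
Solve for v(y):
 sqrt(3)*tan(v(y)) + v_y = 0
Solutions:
 v(y) = pi - asin(C1*exp(-sqrt(3)*y))
 v(y) = asin(C1*exp(-sqrt(3)*y))


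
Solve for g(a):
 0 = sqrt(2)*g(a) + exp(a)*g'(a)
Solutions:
 g(a) = C1*exp(sqrt(2)*exp(-a))


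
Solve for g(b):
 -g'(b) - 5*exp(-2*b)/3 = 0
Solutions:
 g(b) = C1 + 5*exp(-2*b)/6


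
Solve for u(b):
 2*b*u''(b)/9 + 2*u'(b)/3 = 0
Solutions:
 u(b) = C1 + C2/b^2


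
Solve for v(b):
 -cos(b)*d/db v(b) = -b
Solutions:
 v(b) = C1 + Integral(b/cos(b), b)


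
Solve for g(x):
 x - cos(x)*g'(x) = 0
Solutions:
 g(x) = C1 + Integral(x/cos(x), x)


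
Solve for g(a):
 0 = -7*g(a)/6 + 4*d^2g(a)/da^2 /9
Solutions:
 g(a) = C1*exp(-sqrt(42)*a/4) + C2*exp(sqrt(42)*a/4)


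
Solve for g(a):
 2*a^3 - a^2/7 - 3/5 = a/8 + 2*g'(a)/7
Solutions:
 g(a) = C1 + 7*a^4/4 - a^3/6 - 7*a^2/32 - 21*a/10


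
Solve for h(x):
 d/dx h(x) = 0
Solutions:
 h(x) = C1


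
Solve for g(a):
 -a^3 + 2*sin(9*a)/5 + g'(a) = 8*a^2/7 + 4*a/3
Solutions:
 g(a) = C1 + a^4/4 + 8*a^3/21 + 2*a^2/3 + 2*cos(9*a)/45


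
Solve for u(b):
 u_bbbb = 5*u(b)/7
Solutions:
 u(b) = C1*exp(-5^(1/4)*7^(3/4)*b/7) + C2*exp(5^(1/4)*7^(3/4)*b/7) + C3*sin(5^(1/4)*7^(3/4)*b/7) + C4*cos(5^(1/4)*7^(3/4)*b/7)


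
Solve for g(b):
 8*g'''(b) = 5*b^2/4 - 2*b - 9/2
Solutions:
 g(b) = C1 + C2*b + C3*b^2 + b^5/384 - b^4/96 - 3*b^3/32


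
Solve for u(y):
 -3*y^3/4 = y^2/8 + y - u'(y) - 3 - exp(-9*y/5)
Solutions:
 u(y) = C1 + 3*y^4/16 + y^3/24 + y^2/2 - 3*y + 5*exp(-9*y/5)/9


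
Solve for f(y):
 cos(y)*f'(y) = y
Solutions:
 f(y) = C1 + Integral(y/cos(y), y)


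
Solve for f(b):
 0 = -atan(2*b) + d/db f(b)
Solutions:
 f(b) = C1 + b*atan(2*b) - log(4*b^2 + 1)/4


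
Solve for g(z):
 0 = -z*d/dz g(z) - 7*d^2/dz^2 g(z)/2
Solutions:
 g(z) = C1 + C2*erf(sqrt(7)*z/7)


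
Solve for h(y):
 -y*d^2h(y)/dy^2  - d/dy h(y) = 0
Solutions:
 h(y) = C1 + C2*log(y)


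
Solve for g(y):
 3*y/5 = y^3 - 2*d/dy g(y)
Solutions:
 g(y) = C1 + y^4/8 - 3*y^2/20


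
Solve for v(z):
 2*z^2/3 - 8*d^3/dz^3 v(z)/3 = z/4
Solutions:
 v(z) = C1 + C2*z + C3*z^2 + z^5/240 - z^4/256


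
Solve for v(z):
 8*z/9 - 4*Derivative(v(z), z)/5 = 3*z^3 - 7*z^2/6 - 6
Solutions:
 v(z) = C1 - 15*z^4/16 + 35*z^3/72 + 5*z^2/9 + 15*z/2


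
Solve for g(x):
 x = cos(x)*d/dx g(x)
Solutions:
 g(x) = C1 + Integral(x/cos(x), x)


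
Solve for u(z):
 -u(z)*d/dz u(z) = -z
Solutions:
 u(z) = -sqrt(C1 + z^2)
 u(z) = sqrt(C1 + z^2)


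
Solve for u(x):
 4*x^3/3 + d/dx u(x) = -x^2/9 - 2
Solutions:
 u(x) = C1 - x^4/3 - x^3/27 - 2*x


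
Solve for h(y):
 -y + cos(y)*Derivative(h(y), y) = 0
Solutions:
 h(y) = C1 + Integral(y/cos(y), y)


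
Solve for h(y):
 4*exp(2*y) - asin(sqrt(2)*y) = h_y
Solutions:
 h(y) = C1 - y*asin(sqrt(2)*y) - sqrt(2)*sqrt(1 - 2*y^2)/2 + 2*exp(2*y)


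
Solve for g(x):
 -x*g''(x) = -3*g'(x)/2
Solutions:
 g(x) = C1 + C2*x^(5/2)


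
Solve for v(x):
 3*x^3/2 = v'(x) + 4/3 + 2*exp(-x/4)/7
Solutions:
 v(x) = C1 + 3*x^4/8 - 4*x/3 + 8*exp(-x/4)/7


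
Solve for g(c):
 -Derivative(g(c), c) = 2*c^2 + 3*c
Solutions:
 g(c) = C1 - 2*c^3/3 - 3*c^2/2


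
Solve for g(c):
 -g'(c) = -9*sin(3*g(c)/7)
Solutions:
 -9*c + 7*log(cos(3*g(c)/7) - 1)/6 - 7*log(cos(3*g(c)/7) + 1)/6 = C1


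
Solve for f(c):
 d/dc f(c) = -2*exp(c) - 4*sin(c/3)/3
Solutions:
 f(c) = C1 - 2*exp(c) + 4*cos(c/3)


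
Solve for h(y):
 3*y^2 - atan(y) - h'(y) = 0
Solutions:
 h(y) = C1 + y^3 - y*atan(y) + log(y^2 + 1)/2


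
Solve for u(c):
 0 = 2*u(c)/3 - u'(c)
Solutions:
 u(c) = C1*exp(2*c/3)


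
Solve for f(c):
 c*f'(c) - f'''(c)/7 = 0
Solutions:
 f(c) = C1 + Integral(C2*airyai(7^(1/3)*c) + C3*airybi(7^(1/3)*c), c)


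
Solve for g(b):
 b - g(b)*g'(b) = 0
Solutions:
 g(b) = -sqrt(C1 + b^2)
 g(b) = sqrt(C1 + b^2)


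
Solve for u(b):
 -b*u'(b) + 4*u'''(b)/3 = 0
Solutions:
 u(b) = C1 + Integral(C2*airyai(6^(1/3)*b/2) + C3*airybi(6^(1/3)*b/2), b)


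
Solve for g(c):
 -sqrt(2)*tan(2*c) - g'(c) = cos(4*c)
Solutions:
 g(c) = C1 + sqrt(2)*log(cos(2*c))/2 - sin(4*c)/4


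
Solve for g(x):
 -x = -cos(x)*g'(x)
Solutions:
 g(x) = C1 + Integral(x/cos(x), x)


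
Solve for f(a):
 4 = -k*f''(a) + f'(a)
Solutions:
 f(a) = C1 + C2*exp(a/k) + 4*a


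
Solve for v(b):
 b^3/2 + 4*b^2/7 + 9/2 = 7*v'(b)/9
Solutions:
 v(b) = C1 + 9*b^4/56 + 12*b^3/49 + 81*b/14


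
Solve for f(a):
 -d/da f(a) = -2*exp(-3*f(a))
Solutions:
 f(a) = log(C1 + 6*a)/3
 f(a) = log((-3^(1/3) - 3^(5/6)*I)*(C1 + 2*a)^(1/3)/2)
 f(a) = log((-3^(1/3) + 3^(5/6)*I)*(C1 + 2*a)^(1/3)/2)


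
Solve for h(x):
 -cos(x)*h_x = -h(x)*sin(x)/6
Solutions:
 h(x) = C1/cos(x)^(1/6)


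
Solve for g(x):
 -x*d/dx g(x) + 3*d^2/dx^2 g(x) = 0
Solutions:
 g(x) = C1 + C2*erfi(sqrt(6)*x/6)


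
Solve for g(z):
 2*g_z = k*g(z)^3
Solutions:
 g(z) = -sqrt(-1/(C1 + k*z))
 g(z) = sqrt(-1/(C1 + k*z))


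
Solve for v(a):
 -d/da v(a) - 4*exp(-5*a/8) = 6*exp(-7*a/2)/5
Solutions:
 v(a) = C1 + 12*exp(-7*a/2)/35 + 32*exp(-5*a/8)/5


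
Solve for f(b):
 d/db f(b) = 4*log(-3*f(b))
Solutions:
 -Integral(1/(log(-_y) + log(3)), (_y, f(b)))/4 = C1 - b


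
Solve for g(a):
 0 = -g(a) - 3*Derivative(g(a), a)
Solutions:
 g(a) = C1*exp(-a/3)


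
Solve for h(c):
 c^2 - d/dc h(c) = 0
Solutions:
 h(c) = C1 + c^3/3


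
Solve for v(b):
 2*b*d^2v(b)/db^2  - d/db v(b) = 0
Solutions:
 v(b) = C1 + C2*b^(3/2)


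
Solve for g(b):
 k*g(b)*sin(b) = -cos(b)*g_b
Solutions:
 g(b) = C1*exp(k*log(cos(b)))


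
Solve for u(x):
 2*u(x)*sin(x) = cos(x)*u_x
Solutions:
 u(x) = C1/cos(x)^2


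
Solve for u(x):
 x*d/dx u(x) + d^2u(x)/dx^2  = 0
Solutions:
 u(x) = C1 + C2*erf(sqrt(2)*x/2)


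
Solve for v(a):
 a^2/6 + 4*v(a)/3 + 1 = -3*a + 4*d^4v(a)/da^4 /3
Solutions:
 v(a) = C1*exp(-a) + C2*exp(a) + C3*sin(a) + C4*cos(a) - a^2/8 - 9*a/4 - 3/4


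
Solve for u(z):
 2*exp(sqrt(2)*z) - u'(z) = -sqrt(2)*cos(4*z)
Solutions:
 u(z) = C1 + sqrt(2)*exp(sqrt(2)*z) + sqrt(2)*sin(4*z)/4


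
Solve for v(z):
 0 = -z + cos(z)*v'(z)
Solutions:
 v(z) = C1 + Integral(z/cos(z), z)


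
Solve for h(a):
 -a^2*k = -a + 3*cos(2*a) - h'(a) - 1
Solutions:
 h(a) = C1 + a^3*k/3 - a^2/2 - a + 3*sin(2*a)/2


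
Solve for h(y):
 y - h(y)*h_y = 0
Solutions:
 h(y) = -sqrt(C1 + y^2)
 h(y) = sqrt(C1 + y^2)


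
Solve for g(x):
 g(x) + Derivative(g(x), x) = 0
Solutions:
 g(x) = C1*exp(-x)


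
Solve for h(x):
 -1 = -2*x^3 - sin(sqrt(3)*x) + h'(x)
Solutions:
 h(x) = C1 + x^4/2 - x - sqrt(3)*cos(sqrt(3)*x)/3


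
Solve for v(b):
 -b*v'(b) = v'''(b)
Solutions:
 v(b) = C1 + Integral(C2*airyai(-b) + C3*airybi(-b), b)


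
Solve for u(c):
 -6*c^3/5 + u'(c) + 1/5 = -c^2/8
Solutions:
 u(c) = C1 + 3*c^4/10 - c^3/24 - c/5


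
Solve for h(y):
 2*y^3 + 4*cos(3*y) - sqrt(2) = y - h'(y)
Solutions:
 h(y) = C1 - y^4/2 + y^2/2 + sqrt(2)*y - 4*sin(3*y)/3


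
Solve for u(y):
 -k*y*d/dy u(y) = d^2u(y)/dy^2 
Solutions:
 u(y) = Piecewise((-sqrt(2)*sqrt(pi)*C1*erf(sqrt(2)*sqrt(k)*y/2)/(2*sqrt(k)) - C2, (k > 0) | (k < 0)), (-C1*y - C2, True))


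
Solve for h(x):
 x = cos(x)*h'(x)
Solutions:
 h(x) = C1 + Integral(x/cos(x), x)


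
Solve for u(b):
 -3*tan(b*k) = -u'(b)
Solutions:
 u(b) = C1 + 3*Piecewise((-log(cos(b*k))/k, Ne(k, 0)), (0, True))


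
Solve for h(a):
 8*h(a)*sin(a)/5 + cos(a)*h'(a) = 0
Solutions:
 h(a) = C1*cos(a)^(8/5)


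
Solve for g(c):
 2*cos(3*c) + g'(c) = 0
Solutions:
 g(c) = C1 - 2*sin(3*c)/3


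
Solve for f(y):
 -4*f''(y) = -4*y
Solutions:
 f(y) = C1 + C2*y + y^3/6


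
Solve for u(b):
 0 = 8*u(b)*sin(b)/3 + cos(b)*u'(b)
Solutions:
 u(b) = C1*cos(b)^(8/3)


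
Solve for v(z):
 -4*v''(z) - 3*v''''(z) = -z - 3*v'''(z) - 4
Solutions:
 v(z) = C1 + C2*z + z^3/24 + 19*z^2/32 + (C3*sin(sqrt(39)*z/6) + C4*cos(sqrt(39)*z/6))*exp(z/2)


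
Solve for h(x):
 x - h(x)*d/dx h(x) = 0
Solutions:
 h(x) = -sqrt(C1 + x^2)
 h(x) = sqrt(C1 + x^2)


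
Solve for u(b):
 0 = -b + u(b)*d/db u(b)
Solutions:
 u(b) = -sqrt(C1 + b^2)
 u(b) = sqrt(C1 + b^2)


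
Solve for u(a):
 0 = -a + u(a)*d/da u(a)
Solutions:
 u(a) = -sqrt(C1 + a^2)
 u(a) = sqrt(C1 + a^2)


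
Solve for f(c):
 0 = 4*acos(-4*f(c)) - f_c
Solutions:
 Integral(1/acos(-4*_y), (_y, f(c))) = C1 + 4*c


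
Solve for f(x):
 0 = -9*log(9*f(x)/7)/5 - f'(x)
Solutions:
 5*Integral(1/(log(_y) - log(7) + 2*log(3)), (_y, f(x)))/9 = C1 - x


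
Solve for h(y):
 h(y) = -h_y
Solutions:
 h(y) = C1*exp(-y)


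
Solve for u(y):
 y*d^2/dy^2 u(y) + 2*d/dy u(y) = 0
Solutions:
 u(y) = C1 + C2/y


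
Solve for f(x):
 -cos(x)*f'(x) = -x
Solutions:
 f(x) = C1 + Integral(x/cos(x), x)


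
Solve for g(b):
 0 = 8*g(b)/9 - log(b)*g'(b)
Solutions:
 g(b) = C1*exp(8*li(b)/9)


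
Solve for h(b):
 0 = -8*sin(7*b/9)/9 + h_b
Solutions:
 h(b) = C1 - 8*cos(7*b/9)/7


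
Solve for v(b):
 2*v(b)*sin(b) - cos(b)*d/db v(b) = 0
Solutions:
 v(b) = C1/cos(b)^2


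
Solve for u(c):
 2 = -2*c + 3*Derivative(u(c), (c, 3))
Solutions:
 u(c) = C1 + C2*c + C3*c^2 + c^4/36 + c^3/9


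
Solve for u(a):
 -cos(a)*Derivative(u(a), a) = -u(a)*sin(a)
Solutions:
 u(a) = C1/cos(a)


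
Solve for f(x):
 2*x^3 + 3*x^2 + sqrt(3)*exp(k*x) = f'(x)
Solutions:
 f(x) = C1 + x^4/2 + x^3 + sqrt(3)*exp(k*x)/k


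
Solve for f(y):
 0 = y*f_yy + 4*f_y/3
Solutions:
 f(y) = C1 + C2/y^(1/3)


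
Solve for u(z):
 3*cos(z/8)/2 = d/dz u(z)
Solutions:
 u(z) = C1 + 12*sin(z/8)


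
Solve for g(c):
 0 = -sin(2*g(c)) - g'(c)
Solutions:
 g(c) = pi - acos((-C1 - exp(4*c))/(C1 - exp(4*c)))/2
 g(c) = acos((-C1 - exp(4*c))/(C1 - exp(4*c)))/2


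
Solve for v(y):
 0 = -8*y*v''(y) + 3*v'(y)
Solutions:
 v(y) = C1 + C2*y^(11/8)


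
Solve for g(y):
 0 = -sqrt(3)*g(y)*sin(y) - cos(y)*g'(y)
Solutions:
 g(y) = C1*cos(y)^(sqrt(3))


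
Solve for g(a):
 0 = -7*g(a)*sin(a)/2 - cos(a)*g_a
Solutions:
 g(a) = C1*cos(a)^(7/2)


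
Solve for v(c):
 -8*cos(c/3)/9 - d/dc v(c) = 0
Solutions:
 v(c) = C1 - 8*sin(c/3)/3


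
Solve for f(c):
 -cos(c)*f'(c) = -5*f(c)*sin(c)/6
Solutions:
 f(c) = C1/cos(c)^(5/6)


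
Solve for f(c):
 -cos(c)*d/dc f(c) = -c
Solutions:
 f(c) = C1 + Integral(c/cos(c), c)


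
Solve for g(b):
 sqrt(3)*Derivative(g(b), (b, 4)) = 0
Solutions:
 g(b) = C1 + C2*b + C3*b^2 + C4*b^3


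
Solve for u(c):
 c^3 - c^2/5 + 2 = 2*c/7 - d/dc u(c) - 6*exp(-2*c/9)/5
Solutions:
 u(c) = C1 - c^4/4 + c^3/15 + c^2/7 - 2*c + 27*exp(-2*c/9)/5


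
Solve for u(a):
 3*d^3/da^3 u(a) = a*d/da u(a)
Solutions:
 u(a) = C1 + Integral(C2*airyai(3^(2/3)*a/3) + C3*airybi(3^(2/3)*a/3), a)


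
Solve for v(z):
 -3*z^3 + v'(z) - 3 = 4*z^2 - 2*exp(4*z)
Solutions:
 v(z) = C1 + 3*z^4/4 + 4*z^3/3 + 3*z - exp(4*z)/2


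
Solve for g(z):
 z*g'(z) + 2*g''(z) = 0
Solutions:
 g(z) = C1 + C2*erf(z/2)


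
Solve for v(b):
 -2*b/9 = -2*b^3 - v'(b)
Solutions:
 v(b) = C1 - b^4/2 + b^2/9


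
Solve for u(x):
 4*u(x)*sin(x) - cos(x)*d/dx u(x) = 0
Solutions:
 u(x) = C1/cos(x)^4


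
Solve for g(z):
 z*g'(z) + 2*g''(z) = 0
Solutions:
 g(z) = C1 + C2*erf(z/2)


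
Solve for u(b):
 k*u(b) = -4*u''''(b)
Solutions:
 u(b) = C1*exp(-sqrt(2)*b*(-k)^(1/4)/2) + C2*exp(sqrt(2)*b*(-k)^(1/4)/2) + C3*exp(-sqrt(2)*I*b*(-k)^(1/4)/2) + C4*exp(sqrt(2)*I*b*(-k)^(1/4)/2)


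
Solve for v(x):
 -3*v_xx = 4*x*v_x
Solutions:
 v(x) = C1 + C2*erf(sqrt(6)*x/3)


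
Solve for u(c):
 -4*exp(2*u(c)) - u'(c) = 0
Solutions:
 u(c) = log(-sqrt(-1/(C1 - 4*c))) - log(2)/2
 u(c) = log(-1/(C1 - 4*c))/2 - log(2)/2


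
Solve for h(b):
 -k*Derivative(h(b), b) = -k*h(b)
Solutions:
 h(b) = C1*exp(b)


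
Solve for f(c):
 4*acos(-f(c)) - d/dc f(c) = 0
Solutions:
 Integral(1/acos(-_y), (_y, f(c))) = C1 + 4*c


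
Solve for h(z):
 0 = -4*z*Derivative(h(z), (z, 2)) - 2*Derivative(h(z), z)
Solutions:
 h(z) = C1 + C2*sqrt(z)


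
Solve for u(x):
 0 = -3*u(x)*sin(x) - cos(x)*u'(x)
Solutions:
 u(x) = C1*cos(x)^3


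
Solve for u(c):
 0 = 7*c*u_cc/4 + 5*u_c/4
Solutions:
 u(c) = C1 + C2*c^(2/7)


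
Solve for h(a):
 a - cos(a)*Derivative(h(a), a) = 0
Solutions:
 h(a) = C1 + Integral(a/cos(a), a)


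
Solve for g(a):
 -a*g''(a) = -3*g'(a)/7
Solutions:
 g(a) = C1 + C2*a^(10/7)


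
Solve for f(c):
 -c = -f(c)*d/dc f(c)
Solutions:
 f(c) = -sqrt(C1 + c^2)
 f(c) = sqrt(C1 + c^2)


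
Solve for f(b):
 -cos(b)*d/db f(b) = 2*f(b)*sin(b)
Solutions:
 f(b) = C1*cos(b)^2


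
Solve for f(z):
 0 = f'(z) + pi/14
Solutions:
 f(z) = C1 - pi*z/14


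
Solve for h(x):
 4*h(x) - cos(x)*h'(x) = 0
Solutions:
 h(x) = C1*(sin(x)^2 + 2*sin(x) + 1)/(sin(x)^2 - 2*sin(x) + 1)


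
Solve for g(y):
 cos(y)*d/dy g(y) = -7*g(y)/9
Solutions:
 g(y) = C1*(sin(y) - 1)^(7/18)/(sin(y) + 1)^(7/18)


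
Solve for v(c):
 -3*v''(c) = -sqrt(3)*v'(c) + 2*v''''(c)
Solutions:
 v(c) = C1 + C2*exp(2^(1/3)*3^(1/6)*c*(-3^(2/3)*(3 + sqrt(15))^(1/3) + 3*2^(1/3)/(3 + sqrt(15))^(1/3))/12)*sin(6^(1/3)*c*(6^(1/3)/(3 + sqrt(15))^(1/3) + (3 + sqrt(15))^(1/3))/4) + C3*exp(2^(1/3)*3^(1/6)*c*(-3^(2/3)*(3 + sqrt(15))^(1/3) + 3*2^(1/3)/(3 + sqrt(15))^(1/3))/12)*cos(6^(1/3)*c*(6^(1/3)/(3 + sqrt(15))^(1/3) + (3 + sqrt(15))^(1/3))/4) + C4*exp(-2^(1/3)*3^(1/6)*c*(-3^(2/3)*(3 + sqrt(15))^(1/3) + 3*2^(1/3)/(3 + sqrt(15))^(1/3))/6)


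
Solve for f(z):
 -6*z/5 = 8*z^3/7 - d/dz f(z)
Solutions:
 f(z) = C1 + 2*z^4/7 + 3*z^2/5


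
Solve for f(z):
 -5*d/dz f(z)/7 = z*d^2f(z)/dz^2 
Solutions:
 f(z) = C1 + C2*z^(2/7)


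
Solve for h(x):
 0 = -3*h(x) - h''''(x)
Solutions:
 h(x) = (C1*sin(sqrt(2)*3^(1/4)*x/2) + C2*cos(sqrt(2)*3^(1/4)*x/2))*exp(-sqrt(2)*3^(1/4)*x/2) + (C3*sin(sqrt(2)*3^(1/4)*x/2) + C4*cos(sqrt(2)*3^(1/4)*x/2))*exp(sqrt(2)*3^(1/4)*x/2)


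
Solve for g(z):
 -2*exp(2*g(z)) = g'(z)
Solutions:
 g(z) = log(-sqrt(-1/(C1 - 2*z))) - log(2)/2
 g(z) = log(-1/(C1 - 2*z))/2 - log(2)/2


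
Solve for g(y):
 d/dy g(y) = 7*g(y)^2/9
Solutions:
 g(y) = -9/(C1 + 7*y)


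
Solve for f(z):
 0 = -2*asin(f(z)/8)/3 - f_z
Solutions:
 Integral(1/asin(_y/8), (_y, f(z))) = C1 - 2*z/3


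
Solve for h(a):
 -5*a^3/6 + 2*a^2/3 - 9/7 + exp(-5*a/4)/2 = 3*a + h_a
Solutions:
 h(a) = C1 - 5*a^4/24 + 2*a^3/9 - 3*a^2/2 - 9*a/7 - 2*exp(-5*a/4)/5


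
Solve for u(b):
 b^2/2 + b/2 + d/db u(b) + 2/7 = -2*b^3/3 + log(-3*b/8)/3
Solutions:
 u(b) = C1 - b^4/6 - b^3/6 - b^2/4 + b*log(-b)/3 + b*(-log(2) - 13/21 + log(3)/3)


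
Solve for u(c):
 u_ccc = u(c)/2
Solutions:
 u(c) = C3*exp(2^(2/3)*c/2) + (C1*sin(2^(2/3)*sqrt(3)*c/4) + C2*cos(2^(2/3)*sqrt(3)*c/4))*exp(-2^(2/3)*c/4)


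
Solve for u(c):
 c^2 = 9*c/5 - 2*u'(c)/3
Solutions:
 u(c) = C1 - c^3/2 + 27*c^2/20


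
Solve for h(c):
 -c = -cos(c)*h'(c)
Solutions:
 h(c) = C1 + Integral(c/cos(c), c)


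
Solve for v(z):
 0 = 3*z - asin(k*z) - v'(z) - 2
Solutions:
 v(z) = C1 + 3*z^2/2 - 2*z - Piecewise((z*asin(k*z) + sqrt(-k^2*z^2 + 1)/k, Ne(k, 0)), (0, True))


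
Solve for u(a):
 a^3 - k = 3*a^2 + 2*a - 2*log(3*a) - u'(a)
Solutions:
 u(a) = C1 - a^4/4 + a^3 + a^2 + a*k - 2*a*log(a) - a*log(9) + 2*a


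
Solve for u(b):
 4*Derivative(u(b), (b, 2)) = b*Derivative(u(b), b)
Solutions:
 u(b) = C1 + C2*erfi(sqrt(2)*b/4)


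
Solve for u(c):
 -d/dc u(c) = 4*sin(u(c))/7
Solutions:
 4*c/7 + log(cos(u(c)) - 1)/2 - log(cos(u(c)) + 1)/2 = C1


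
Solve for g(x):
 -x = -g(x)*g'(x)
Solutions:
 g(x) = -sqrt(C1 + x^2)
 g(x) = sqrt(C1 + x^2)


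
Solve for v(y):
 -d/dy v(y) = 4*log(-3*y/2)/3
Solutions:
 v(y) = C1 - 4*y*log(-y)/3 + 4*y*(-log(3) + log(2) + 1)/3


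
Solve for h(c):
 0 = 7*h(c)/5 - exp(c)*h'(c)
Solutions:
 h(c) = C1*exp(-7*exp(-c)/5)


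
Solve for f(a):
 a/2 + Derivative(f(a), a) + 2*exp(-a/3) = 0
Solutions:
 f(a) = C1 - a^2/4 + 6*exp(-a/3)


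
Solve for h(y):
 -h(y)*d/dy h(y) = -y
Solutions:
 h(y) = -sqrt(C1 + y^2)
 h(y) = sqrt(C1 + y^2)


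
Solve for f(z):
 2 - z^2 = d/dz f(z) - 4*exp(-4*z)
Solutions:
 f(z) = C1 - z^3/3 + 2*z - exp(-4*z)


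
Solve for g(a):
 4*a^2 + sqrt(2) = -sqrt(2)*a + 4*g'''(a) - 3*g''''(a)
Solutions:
 g(a) = C1 + C2*a + C3*a^2 + C4*exp(4*a/3) + a^5/60 + a^4*(sqrt(2) + 6)/96 + a^3*(7*sqrt(2) + 18)/96


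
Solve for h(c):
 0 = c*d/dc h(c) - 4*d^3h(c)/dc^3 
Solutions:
 h(c) = C1 + Integral(C2*airyai(2^(1/3)*c/2) + C3*airybi(2^(1/3)*c/2), c)


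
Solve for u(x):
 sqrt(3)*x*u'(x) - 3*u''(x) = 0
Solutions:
 u(x) = C1 + C2*erfi(sqrt(2)*3^(3/4)*x/6)


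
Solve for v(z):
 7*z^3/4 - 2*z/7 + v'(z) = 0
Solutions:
 v(z) = C1 - 7*z^4/16 + z^2/7


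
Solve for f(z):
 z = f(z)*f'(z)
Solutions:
 f(z) = -sqrt(C1 + z^2)
 f(z) = sqrt(C1 + z^2)


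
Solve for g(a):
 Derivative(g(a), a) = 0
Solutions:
 g(a) = C1


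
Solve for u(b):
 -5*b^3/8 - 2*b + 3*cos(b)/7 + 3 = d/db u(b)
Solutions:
 u(b) = C1 - 5*b^4/32 - b^2 + 3*b + 3*sin(b)/7


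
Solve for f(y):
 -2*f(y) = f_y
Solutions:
 f(y) = C1*exp(-2*y)


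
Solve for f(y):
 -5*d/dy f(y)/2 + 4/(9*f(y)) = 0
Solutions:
 f(y) = -sqrt(C1 + 80*y)/15
 f(y) = sqrt(C1 + 80*y)/15


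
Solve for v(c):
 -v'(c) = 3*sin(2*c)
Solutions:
 v(c) = C1 + 3*cos(2*c)/2


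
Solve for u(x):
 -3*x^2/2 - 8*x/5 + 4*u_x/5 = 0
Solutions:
 u(x) = C1 + 5*x^3/8 + x^2


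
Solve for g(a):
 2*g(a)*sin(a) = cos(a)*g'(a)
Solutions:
 g(a) = C1/cos(a)^2


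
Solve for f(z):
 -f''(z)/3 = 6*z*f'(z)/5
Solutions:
 f(z) = C1 + C2*erf(3*sqrt(5)*z/5)


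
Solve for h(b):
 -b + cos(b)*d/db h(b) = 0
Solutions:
 h(b) = C1 + Integral(b/cos(b), b)


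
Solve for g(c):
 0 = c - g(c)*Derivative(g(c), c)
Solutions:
 g(c) = -sqrt(C1 + c^2)
 g(c) = sqrt(C1 + c^2)


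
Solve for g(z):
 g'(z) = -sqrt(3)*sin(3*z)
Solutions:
 g(z) = C1 + sqrt(3)*cos(3*z)/3


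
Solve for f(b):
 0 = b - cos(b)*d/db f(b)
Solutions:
 f(b) = C1 + Integral(b/cos(b), b)


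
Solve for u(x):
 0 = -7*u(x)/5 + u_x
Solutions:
 u(x) = C1*exp(7*x/5)


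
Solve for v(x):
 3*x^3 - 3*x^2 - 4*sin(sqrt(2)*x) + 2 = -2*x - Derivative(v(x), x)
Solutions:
 v(x) = C1 - 3*x^4/4 + x^3 - x^2 - 2*x - 2*sqrt(2)*cos(sqrt(2)*x)


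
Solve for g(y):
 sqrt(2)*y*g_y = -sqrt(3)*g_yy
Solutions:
 g(y) = C1 + C2*erf(6^(3/4)*y/6)


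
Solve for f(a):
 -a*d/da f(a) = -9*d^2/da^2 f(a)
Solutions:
 f(a) = C1 + C2*erfi(sqrt(2)*a/6)


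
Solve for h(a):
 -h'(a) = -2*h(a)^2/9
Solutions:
 h(a) = -9/(C1 + 2*a)


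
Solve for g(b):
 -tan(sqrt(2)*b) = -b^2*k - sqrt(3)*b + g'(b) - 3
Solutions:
 g(b) = C1 + b^3*k/3 + sqrt(3)*b^2/2 + 3*b + sqrt(2)*log(cos(sqrt(2)*b))/2


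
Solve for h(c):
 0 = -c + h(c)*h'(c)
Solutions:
 h(c) = -sqrt(C1 + c^2)
 h(c) = sqrt(C1 + c^2)


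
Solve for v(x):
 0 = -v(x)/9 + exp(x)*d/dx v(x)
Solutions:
 v(x) = C1*exp(-exp(-x)/9)


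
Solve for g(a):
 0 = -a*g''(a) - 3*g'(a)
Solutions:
 g(a) = C1 + C2/a^2


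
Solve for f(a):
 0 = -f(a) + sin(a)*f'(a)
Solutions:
 f(a) = C1*sqrt(cos(a) - 1)/sqrt(cos(a) + 1)


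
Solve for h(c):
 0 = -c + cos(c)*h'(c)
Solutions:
 h(c) = C1 + Integral(c/cos(c), c)


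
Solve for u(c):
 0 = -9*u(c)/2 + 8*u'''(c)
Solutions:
 u(c) = C3*exp(6^(2/3)*c/4) + (C1*sin(3*2^(2/3)*3^(1/6)*c/8) + C2*cos(3*2^(2/3)*3^(1/6)*c/8))*exp(-6^(2/3)*c/8)


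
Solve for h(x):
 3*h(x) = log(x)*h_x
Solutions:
 h(x) = C1*exp(3*li(x))


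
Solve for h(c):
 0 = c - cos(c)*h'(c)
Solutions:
 h(c) = C1 + Integral(c/cos(c), c)


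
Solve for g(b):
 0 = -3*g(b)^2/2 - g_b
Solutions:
 g(b) = 2/(C1 + 3*b)


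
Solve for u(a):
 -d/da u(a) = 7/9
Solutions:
 u(a) = C1 - 7*a/9


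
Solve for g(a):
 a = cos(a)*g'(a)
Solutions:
 g(a) = C1 + Integral(a/cos(a), a)


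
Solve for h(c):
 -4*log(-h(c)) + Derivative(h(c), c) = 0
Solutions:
 -li(-h(c)) = C1 + 4*c


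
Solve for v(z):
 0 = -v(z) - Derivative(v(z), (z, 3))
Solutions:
 v(z) = C3*exp(-z) + (C1*sin(sqrt(3)*z/2) + C2*cos(sqrt(3)*z/2))*exp(z/2)


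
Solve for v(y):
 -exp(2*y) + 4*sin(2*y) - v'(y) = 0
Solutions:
 v(y) = C1 - exp(2*y)/2 - 2*cos(2*y)


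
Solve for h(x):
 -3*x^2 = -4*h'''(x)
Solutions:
 h(x) = C1 + C2*x + C3*x^2 + x^5/80


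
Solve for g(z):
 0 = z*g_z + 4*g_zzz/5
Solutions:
 g(z) = C1 + Integral(C2*airyai(-10^(1/3)*z/2) + C3*airybi(-10^(1/3)*z/2), z)


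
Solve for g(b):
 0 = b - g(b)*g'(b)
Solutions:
 g(b) = -sqrt(C1 + b^2)
 g(b) = sqrt(C1 + b^2)


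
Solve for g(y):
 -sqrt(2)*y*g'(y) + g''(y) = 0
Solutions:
 g(y) = C1 + C2*erfi(2^(3/4)*y/2)


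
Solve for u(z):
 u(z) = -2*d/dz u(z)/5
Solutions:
 u(z) = C1*exp(-5*z/2)


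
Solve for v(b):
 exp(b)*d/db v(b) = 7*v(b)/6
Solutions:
 v(b) = C1*exp(-7*exp(-b)/6)


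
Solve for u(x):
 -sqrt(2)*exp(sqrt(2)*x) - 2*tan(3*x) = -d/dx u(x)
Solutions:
 u(x) = C1 + exp(sqrt(2)*x) - 2*log(cos(3*x))/3


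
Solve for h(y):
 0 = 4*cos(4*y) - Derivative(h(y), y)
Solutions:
 h(y) = C1 + sin(4*y)


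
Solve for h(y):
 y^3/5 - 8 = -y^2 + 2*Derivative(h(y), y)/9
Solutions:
 h(y) = C1 + 9*y^4/40 + 3*y^3/2 - 36*y


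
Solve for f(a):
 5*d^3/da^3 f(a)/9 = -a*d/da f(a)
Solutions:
 f(a) = C1 + Integral(C2*airyai(-15^(2/3)*a/5) + C3*airybi(-15^(2/3)*a/5), a)


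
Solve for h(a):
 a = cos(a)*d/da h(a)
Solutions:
 h(a) = C1 + Integral(a/cos(a), a)


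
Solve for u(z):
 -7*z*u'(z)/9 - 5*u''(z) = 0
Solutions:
 u(z) = C1 + C2*erf(sqrt(70)*z/30)


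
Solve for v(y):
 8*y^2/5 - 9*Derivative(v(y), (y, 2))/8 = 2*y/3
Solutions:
 v(y) = C1 + C2*y + 16*y^4/135 - 8*y^3/81


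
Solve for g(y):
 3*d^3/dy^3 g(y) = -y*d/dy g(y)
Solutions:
 g(y) = C1 + Integral(C2*airyai(-3^(2/3)*y/3) + C3*airybi(-3^(2/3)*y/3), y)


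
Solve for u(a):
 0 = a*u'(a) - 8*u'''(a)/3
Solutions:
 u(a) = C1 + Integral(C2*airyai(3^(1/3)*a/2) + C3*airybi(3^(1/3)*a/2), a)


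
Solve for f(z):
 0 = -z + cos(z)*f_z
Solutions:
 f(z) = C1 + Integral(z/cos(z), z)


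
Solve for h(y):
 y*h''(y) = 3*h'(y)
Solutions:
 h(y) = C1 + C2*y^4


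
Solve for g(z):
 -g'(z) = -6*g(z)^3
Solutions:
 g(z) = -sqrt(2)*sqrt(-1/(C1 + 6*z))/2
 g(z) = sqrt(2)*sqrt(-1/(C1 + 6*z))/2


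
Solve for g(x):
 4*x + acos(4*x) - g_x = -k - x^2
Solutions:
 g(x) = C1 + k*x + x^3/3 + 2*x^2 + x*acos(4*x) - sqrt(1 - 16*x^2)/4


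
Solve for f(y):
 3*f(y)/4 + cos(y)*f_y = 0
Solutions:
 f(y) = C1*(sin(y) - 1)^(3/8)/(sin(y) + 1)^(3/8)


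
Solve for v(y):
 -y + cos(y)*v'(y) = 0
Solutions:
 v(y) = C1 + Integral(y/cos(y), y)


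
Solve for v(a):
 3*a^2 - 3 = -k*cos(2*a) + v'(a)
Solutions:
 v(a) = C1 + a^3 - 3*a + k*sin(2*a)/2


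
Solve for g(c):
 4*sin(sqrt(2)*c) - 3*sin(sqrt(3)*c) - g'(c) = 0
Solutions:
 g(c) = C1 - 2*sqrt(2)*cos(sqrt(2)*c) + sqrt(3)*cos(sqrt(3)*c)


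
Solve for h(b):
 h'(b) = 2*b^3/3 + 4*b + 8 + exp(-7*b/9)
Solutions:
 h(b) = C1 + b^4/6 + 2*b^2 + 8*b - 9*exp(-7*b/9)/7


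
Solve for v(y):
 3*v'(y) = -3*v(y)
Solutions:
 v(y) = C1*exp(-y)


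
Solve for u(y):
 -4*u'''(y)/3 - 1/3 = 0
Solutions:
 u(y) = C1 + C2*y + C3*y^2 - y^3/24


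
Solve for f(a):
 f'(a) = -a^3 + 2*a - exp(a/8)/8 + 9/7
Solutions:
 f(a) = C1 - a^4/4 + a^2 + 9*a/7 - exp(a)^(1/8)


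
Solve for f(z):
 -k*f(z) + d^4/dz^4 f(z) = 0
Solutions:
 f(z) = C1*exp(-k^(1/4)*z) + C2*exp(k^(1/4)*z) + C3*exp(-I*k^(1/4)*z) + C4*exp(I*k^(1/4)*z)


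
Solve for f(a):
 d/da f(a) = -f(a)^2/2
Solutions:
 f(a) = 2/(C1 + a)


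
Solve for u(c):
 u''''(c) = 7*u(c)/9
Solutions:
 u(c) = C1*exp(-sqrt(3)*7^(1/4)*c/3) + C2*exp(sqrt(3)*7^(1/4)*c/3) + C3*sin(sqrt(3)*7^(1/4)*c/3) + C4*cos(sqrt(3)*7^(1/4)*c/3)


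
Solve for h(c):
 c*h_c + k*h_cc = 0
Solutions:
 h(c) = C1 + C2*sqrt(k)*erf(sqrt(2)*c*sqrt(1/k)/2)


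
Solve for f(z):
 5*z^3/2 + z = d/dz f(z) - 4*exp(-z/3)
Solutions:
 f(z) = C1 + 5*z^4/8 + z^2/2 - 12*exp(-z/3)


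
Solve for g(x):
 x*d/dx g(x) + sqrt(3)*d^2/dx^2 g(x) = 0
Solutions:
 g(x) = C1 + C2*erf(sqrt(2)*3^(3/4)*x/6)


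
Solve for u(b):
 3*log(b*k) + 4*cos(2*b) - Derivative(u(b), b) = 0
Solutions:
 u(b) = C1 + 3*b*log(b*k) - 3*b + 2*sin(2*b)


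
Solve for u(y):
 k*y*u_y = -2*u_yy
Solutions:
 u(y) = Piecewise((-sqrt(pi)*C1*erf(sqrt(k)*y/2)/sqrt(k) - C2, (k > 0) | (k < 0)), (-C1*y - C2, True))


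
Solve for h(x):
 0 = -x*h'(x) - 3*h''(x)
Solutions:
 h(x) = C1 + C2*erf(sqrt(6)*x/6)


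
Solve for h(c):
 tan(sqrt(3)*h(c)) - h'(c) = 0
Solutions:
 h(c) = sqrt(3)*(pi - asin(C1*exp(sqrt(3)*c)))/3
 h(c) = sqrt(3)*asin(C1*exp(sqrt(3)*c))/3


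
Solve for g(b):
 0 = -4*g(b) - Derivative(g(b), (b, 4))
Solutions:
 g(b) = (C1*sin(b) + C2*cos(b))*exp(-b) + (C3*sin(b) + C4*cos(b))*exp(b)


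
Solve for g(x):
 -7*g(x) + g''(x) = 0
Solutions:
 g(x) = C1*exp(-sqrt(7)*x) + C2*exp(sqrt(7)*x)


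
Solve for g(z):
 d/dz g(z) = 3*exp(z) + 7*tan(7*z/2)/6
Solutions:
 g(z) = C1 + 3*exp(z) - log(cos(7*z/2))/3


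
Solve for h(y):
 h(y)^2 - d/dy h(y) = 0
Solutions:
 h(y) = -1/(C1 + y)


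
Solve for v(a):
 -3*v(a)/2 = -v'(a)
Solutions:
 v(a) = C1*exp(3*a/2)


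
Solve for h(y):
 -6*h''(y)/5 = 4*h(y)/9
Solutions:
 h(y) = C1*sin(sqrt(30)*y/9) + C2*cos(sqrt(30)*y/9)


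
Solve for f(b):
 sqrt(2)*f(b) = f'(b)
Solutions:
 f(b) = C1*exp(sqrt(2)*b)


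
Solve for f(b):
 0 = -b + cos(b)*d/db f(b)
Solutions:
 f(b) = C1 + Integral(b/cos(b), b)


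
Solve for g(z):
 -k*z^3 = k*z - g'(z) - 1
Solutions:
 g(z) = C1 + k*z^4/4 + k*z^2/2 - z


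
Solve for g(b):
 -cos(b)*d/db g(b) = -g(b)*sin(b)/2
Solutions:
 g(b) = C1/sqrt(cos(b))


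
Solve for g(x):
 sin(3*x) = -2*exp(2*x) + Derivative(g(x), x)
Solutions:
 g(x) = C1 + exp(2*x) - cos(3*x)/3


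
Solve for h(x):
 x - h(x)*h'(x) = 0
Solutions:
 h(x) = -sqrt(C1 + x^2)
 h(x) = sqrt(C1 + x^2)


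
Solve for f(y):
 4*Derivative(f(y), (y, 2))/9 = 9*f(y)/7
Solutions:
 f(y) = C1*exp(-9*sqrt(7)*y/14) + C2*exp(9*sqrt(7)*y/14)


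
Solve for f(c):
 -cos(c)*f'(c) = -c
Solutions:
 f(c) = C1 + Integral(c/cos(c), c)


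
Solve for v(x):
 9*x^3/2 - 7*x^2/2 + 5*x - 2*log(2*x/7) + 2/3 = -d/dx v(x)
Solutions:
 v(x) = C1 - 9*x^4/8 + 7*x^3/6 - 5*x^2/2 + 2*x*log(x) - 2*x*log(7) - 8*x/3 + 2*x*log(2)


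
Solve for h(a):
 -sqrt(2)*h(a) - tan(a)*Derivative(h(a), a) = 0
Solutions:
 h(a) = C1/sin(a)^(sqrt(2))


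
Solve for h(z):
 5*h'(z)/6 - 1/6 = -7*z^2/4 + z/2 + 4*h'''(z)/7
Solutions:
 h(z) = C1 + C2*exp(-sqrt(210)*z/12) + C3*exp(sqrt(210)*z/12) - 7*z^3/10 + 3*z^2/10 - 67*z/25


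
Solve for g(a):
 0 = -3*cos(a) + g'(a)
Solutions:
 g(a) = C1 + 3*sin(a)


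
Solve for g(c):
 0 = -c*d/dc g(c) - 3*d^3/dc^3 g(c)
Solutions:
 g(c) = C1 + Integral(C2*airyai(-3^(2/3)*c/3) + C3*airybi(-3^(2/3)*c/3), c)


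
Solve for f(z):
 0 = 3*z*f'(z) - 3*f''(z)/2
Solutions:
 f(z) = C1 + C2*erfi(z)


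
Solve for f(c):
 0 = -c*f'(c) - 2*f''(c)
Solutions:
 f(c) = C1 + C2*erf(c/2)


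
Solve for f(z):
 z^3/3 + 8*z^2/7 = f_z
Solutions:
 f(z) = C1 + z^4/12 + 8*z^3/21


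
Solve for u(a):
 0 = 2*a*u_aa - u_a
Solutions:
 u(a) = C1 + C2*a^(3/2)


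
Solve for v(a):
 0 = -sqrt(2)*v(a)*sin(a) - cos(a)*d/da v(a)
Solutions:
 v(a) = C1*cos(a)^(sqrt(2))


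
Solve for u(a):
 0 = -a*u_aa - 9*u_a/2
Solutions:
 u(a) = C1 + C2/a^(7/2)


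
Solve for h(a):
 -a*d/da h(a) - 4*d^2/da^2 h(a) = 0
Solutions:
 h(a) = C1 + C2*erf(sqrt(2)*a/4)


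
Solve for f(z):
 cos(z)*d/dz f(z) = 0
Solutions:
 f(z) = C1


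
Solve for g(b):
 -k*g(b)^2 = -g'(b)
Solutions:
 g(b) = -1/(C1 + b*k)


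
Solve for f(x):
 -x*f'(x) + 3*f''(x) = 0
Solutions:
 f(x) = C1 + C2*erfi(sqrt(6)*x/6)


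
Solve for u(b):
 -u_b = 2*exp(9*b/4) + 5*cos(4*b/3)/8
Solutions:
 u(b) = C1 - 8*exp(9*b/4)/9 - 15*sin(4*b/3)/32


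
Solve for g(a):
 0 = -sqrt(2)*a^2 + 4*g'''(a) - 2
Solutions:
 g(a) = C1 + C2*a + C3*a^2 + sqrt(2)*a^5/240 + a^3/12


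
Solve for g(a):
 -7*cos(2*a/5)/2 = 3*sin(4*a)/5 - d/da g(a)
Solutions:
 g(a) = C1 + 35*sin(2*a/5)/4 - 3*cos(4*a)/20


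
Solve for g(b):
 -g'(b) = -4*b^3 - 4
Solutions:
 g(b) = C1 + b^4 + 4*b


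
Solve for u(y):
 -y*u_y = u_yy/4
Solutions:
 u(y) = C1 + C2*erf(sqrt(2)*y)


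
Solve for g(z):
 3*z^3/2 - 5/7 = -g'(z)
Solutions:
 g(z) = C1 - 3*z^4/8 + 5*z/7


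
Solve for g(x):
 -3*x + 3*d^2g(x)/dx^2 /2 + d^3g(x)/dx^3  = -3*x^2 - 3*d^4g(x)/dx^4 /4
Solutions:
 g(x) = C1 + C2*x - x^4/6 + 7*x^3/9 - 5*x^2/9 + (C3*sin(sqrt(14)*x/3) + C4*cos(sqrt(14)*x/3))*exp(-2*x/3)


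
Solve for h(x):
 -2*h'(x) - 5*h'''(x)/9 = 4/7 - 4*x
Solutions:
 h(x) = C1 + C2*sin(3*sqrt(10)*x/5) + C3*cos(3*sqrt(10)*x/5) + x^2 - 2*x/7


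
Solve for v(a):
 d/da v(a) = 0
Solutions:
 v(a) = C1


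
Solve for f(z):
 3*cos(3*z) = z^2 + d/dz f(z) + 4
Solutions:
 f(z) = C1 - z^3/3 - 4*z + sin(3*z)


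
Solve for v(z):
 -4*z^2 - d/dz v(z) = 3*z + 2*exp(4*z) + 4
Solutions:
 v(z) = C1 - 4*z^3/3 - 3*z^2/2 - 4*z - exp(4*z)/2


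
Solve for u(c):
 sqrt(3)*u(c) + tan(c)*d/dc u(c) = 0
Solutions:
 u(c) = C1/sin(c)^(sqrt(3))


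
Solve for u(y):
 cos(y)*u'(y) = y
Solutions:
 u(y) = C1 + Integral(y/cos(y), y)


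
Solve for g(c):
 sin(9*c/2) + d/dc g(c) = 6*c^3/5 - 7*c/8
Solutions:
 g(c) = C1 + 3*c^4/10 - 7*c^2/16 + 2*cos(9*c/2)/9


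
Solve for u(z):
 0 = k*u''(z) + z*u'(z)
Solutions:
 u(z) = C1 + C2*sqrt(k)*erf(sqrt(2)*z*sqrt(1/k)/2)


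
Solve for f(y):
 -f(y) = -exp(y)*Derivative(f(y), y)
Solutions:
 f(y) = C1*exp(-exp(-y))


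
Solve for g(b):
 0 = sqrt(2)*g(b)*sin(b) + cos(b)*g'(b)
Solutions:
 g(b) = C1*cos(b)^(sqrt(2))


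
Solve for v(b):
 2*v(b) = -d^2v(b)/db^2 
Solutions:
 v(b) = C1*sin(sqrt(2)*b) + C2*cos(sqrt(2)*b)


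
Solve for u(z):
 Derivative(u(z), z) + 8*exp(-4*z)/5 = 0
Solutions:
 u(z) = C1 + 2*exp(-4*z)/5


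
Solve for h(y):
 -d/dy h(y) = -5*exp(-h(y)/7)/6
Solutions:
 h(y) = 7*log(C1 + 5*y/42)


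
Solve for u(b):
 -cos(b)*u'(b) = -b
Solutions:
 u(b) = C1 + Integral(b/cos(b), b)


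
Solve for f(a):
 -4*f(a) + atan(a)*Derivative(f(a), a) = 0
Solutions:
 f(a) = C1*exp(4*Integral(1/atan(a), a))


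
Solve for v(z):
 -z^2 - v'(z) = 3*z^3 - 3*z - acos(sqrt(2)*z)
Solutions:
 v(z) = C1 - 3*z^4/4 - z^3/3 + 3*z^2/2 + z*acos(sqrt(2)*z) - sqrt(2)*sqrt(1 - 2*z^2)/2


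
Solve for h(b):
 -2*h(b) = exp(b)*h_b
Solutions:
 h(b) = C1*exp(2*exp(-b))


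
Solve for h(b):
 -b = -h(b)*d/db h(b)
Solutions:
 h(b) = -sqrt(C1 + b^2)
 h(b) = sqrt(C1 + b^2)


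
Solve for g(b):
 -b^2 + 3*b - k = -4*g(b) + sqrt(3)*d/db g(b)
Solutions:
 g(b) = C1*exp(4*sqrt(3)*b/3) + b^2/4 - 3*b/4 + sqrt(3)*b/8 + k/4 - 3*sqrt(3)/16 + 3/32


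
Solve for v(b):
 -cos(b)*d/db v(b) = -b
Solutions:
 v(b) = C1 + Integral(b/cos(b), b)


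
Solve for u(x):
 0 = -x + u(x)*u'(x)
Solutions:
 u(x) = -sqrt(C1 + x^2)
 u(x) = sqrt(C1 + x^2)


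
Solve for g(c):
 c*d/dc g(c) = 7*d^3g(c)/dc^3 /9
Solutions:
 g(c) = C1 + Integral(C2*airyai(21^(2/3)*c/7) + C3*airybi(21^(2/3)*c/7), c)


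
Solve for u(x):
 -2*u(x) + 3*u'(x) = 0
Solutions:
 u(x) = C1*exp(2*x/3)


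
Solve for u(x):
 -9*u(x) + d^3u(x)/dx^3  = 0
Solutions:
 u(x) = C3*exp(3^(2/3)*x) + (C1*sin(3*3^(1/6)*x/2) + C2*cos(3*3^(1/6)*x/2))*exp(-3^(2/3)*x/2)


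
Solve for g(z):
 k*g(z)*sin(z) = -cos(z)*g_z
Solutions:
 g(z) = C1*exp(k*log(cos(z)))


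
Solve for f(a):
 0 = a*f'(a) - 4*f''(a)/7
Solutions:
 f(a) = C1 + C2*erfi(sqrt(14)*a/4)


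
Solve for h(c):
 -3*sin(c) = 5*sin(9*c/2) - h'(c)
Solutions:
 h(c) = C1 - 3*cos(c) - 10*cos(9*c/2)/9
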